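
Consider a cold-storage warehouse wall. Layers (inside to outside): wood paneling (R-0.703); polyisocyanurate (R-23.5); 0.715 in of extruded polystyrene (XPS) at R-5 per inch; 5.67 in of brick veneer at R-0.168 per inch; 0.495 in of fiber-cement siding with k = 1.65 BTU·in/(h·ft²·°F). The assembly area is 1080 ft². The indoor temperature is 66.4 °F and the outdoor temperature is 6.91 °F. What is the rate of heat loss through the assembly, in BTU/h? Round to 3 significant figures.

2210 BTU/h

0.715 × 5 = 3.575
5.67 × 0.168 = 0.9526
0.495/1.65 = 0.3
R_total = 0.703 + 23.5 + 3.575 + 0.9526 + 0.3 = 29.03 ft²·°F·h/BTU
Q = A·ΔT/R = 1080 × (66.4 − 6.91) / 29.03 = 2213 BTU/h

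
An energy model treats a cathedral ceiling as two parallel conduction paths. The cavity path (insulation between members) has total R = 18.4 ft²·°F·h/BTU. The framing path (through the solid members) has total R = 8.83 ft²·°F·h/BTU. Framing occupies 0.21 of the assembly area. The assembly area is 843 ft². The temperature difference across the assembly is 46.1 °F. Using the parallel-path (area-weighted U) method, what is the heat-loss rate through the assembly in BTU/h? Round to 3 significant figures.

U_eff = 0.79/18.4 + 0.21/8.83 = 0.04293 + 0.02378 = 0.06672
R_eff = 1/U_eff = 14.99 ft²·°F·h/BTU
Q = 843 × 46.1 / 14.99 = 2593 BTU/h

2590 BTU/h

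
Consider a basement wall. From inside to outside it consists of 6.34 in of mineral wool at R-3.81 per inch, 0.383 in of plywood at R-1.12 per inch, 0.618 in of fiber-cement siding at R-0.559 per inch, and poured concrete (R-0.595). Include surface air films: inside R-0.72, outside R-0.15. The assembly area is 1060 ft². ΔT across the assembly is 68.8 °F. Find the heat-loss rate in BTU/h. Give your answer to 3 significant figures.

2760 BTU/h

6.34 × 3.81 = 24.16
0.383 × 1.12 = 0.429
0.618 × 0.559 = 0.3455
R_total = 0.72 + 24.16 + 0.429 + 0.3455 + 0.595 + 0.15 = 26.39 ft²·°F·h/BTU
Q = A·ΔT/R = 1060 × 68.8 / 26.39 = 2763 BTU/h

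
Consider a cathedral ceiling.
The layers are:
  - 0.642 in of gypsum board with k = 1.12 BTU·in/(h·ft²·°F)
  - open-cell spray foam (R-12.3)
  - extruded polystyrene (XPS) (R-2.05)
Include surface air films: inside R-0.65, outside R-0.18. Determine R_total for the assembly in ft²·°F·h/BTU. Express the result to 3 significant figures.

15.8 ft²·°F·h/BTU

0.642/1.12 = 0.5732
R_total = 0.65 + 0.5732 + 12.3 + 2.05 + 0.18 = 15.75 ft²·°F·h/BTU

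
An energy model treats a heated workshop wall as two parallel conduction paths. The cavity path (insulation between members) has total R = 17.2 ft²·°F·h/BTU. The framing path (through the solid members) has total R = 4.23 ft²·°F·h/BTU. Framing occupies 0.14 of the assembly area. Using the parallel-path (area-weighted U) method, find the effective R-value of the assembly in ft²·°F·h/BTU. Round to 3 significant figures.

12.0 ft²·°F·h/BTU

U_eff = 0.86/17.2 + 0.14/4.23 = 0.05 + 0.0331 = 0.0831
R_eff = 1/U_eff = 12.03 ft²·°F·h/BTU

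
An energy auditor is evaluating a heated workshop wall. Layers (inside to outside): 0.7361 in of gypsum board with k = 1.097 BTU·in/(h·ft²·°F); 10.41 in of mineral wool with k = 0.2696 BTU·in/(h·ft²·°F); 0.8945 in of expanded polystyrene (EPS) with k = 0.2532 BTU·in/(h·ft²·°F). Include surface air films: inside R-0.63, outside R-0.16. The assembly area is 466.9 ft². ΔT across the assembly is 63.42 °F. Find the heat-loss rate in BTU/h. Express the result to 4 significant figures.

0.7361/1.097 = 0.67101
10.41/0.2696 = 38.613
0.8945/0.2532 = 3.5328
R_total = 0.63 + 0.67101 + 38.613 + 3.5328 + 0.16 = 43.607 ft²·°F·h/BTU
Q = A·ΔT/R = 466.9 × 63.42 / 43.607 = 679.04 BTU/h

679.0 BTU/h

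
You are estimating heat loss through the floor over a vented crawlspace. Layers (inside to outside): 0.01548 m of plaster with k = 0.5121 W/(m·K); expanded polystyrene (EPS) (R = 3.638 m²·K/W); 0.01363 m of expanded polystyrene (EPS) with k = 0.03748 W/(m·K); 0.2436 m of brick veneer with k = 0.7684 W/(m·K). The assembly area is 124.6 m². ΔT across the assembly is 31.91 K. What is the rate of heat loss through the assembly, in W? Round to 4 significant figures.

914.2 W

0.01548/0.5121 = 0.030228
0.01363/0.03748 = 0.36366
0.2436/0.7684 = 0.31702
R_total = 0.030228 + 3.638 + 0.36366 + 0.31702 = 4.3489 m²·K/W
Q = A·ΔT/R = 124.6 × 31.91 / 4.3489 = 914.25 W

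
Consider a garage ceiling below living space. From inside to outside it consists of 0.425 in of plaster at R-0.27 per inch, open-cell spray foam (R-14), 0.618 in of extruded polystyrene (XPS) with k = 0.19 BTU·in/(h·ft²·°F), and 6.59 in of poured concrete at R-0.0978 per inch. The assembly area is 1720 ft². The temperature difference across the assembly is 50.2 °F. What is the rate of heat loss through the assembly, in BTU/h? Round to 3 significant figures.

0.425 × 0.27 = 0.1148
0.618/0.19 = 3.253
6.59 × 0.0978 = 0.6445
R_total = 0.1148 + 14 + 3.253 + 0.6445 = 18.01 ft²·°F·h/BTU
Q = A·ΔT/R = 1720 × 50.2 / 18.01 = 4794 BTU/h

4790 BTU/h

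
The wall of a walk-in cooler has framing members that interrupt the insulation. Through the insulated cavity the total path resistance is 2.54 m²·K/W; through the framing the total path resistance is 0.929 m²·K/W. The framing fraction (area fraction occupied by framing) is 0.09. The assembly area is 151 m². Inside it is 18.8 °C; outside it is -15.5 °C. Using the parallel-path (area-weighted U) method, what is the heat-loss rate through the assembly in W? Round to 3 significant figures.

U_eff = 0.91/2.54 + 0.09/0.929 = 0.3583 + 0.09688 = 0.4551
R_eff = 1/U_eff = 2.197 m²·K/W
Q = 151 × (18.8 − (-15.5)) / 2.197 = 2357 W

2360 W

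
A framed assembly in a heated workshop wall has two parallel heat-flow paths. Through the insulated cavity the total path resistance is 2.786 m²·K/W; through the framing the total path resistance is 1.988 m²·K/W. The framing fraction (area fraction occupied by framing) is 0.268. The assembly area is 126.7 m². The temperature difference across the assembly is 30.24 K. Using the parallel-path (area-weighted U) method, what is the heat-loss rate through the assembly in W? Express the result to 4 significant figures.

U_eff = 0.732/2.786 + 0.268/1.988 = 0.26274 + 0.13481 = 0.39755
R_eff = 1/U_eff = 2.5154 m²·K/W
Q = 126.7 × 30.24 / 2.5154 = 1523.2 W

1523 W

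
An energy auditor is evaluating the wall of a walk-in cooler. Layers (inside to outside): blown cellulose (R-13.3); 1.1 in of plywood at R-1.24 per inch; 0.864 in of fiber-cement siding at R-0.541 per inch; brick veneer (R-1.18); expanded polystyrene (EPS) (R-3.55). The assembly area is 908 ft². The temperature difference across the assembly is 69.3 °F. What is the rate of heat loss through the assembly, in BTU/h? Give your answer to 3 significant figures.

3170 BTU/h

1.1 × 1.24 = 1.364
0.864 × 0.541 = 0.4674
R_total = 13.3 + 1.364 + 0.4674 + 1.18 + 3.55 = 19.86 ft²·°F·h/BTU
Q = A·ΔT/R = 908 × 69.3 / 19.86 = 3168 BTU/h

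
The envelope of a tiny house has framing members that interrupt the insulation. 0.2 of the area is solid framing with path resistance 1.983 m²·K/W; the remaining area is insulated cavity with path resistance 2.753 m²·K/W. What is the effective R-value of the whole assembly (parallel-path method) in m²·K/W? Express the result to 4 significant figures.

U_eff = 0.8/2.753 + 0.2/1.983 = 0.29059 + 0.10086 = 0.39145
R_eff = 1/U_eff = 2.5546 m²·K/W

2.555 m²·K/W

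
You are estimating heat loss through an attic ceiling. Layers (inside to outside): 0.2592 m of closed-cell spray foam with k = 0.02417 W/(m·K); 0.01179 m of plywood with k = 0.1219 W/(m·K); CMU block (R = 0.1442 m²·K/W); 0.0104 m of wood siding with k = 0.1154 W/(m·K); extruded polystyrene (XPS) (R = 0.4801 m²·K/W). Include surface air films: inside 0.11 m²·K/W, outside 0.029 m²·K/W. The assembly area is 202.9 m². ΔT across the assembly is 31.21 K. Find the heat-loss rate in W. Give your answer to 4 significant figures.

0.2592/0.02417 = 10.724
0.01179/0.1219 = 0.096719
0.0104/0.1154 = 0.090121
R_total = 0.11 + 10.724 + 0.096719 + 0.1442 + 0.090121 + 0.4801 + 0.029 = 11.674 m²·K/W
Q = A·ΔT/R = 202.9 × 31.21 / 11.674 = 542.44 W

542.4 W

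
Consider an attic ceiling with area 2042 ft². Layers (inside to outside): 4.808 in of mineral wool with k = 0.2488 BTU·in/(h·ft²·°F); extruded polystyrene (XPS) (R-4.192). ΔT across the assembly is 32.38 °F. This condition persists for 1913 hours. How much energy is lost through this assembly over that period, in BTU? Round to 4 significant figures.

4.808/0.2488 = 19.325
R_total = 19.325 + 4.192 = 23.517 ft²·°F·h/BTU
Q = 2042 × 32.38 / 23.517 = 2811.6 BTU/h
E = 2811.6 × 1913 = 5378600 BTU

5379000 BTU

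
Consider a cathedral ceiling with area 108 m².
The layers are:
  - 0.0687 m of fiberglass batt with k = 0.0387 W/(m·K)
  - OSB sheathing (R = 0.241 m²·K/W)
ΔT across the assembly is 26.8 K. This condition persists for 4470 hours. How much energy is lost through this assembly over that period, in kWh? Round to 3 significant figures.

0.0687/0.0387 = 1.775
R_total = 1.775 + 0.241 = 2.016 m²·K/W
Q = 108 × 26.8 / 2.016 = 1436 W
E = 1436 W × 4470 h / 1000 = 6417 kWh

6420 kWh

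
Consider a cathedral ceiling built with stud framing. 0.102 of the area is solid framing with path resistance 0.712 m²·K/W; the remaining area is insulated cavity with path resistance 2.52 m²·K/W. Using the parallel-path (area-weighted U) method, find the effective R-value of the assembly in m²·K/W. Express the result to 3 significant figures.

U_eff = 0.898/2.52 + 0.102/0.712 = 0.3563 + 0.1433 = 0.4996
R_eff = 1/U_eff = 2.002 m²·K/W

2.00 m²·K/W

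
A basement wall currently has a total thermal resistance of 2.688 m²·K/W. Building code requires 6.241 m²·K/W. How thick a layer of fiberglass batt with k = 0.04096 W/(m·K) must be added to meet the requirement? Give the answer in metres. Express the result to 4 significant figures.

ΔR = 6.241 − 2.688 = 3.553 m²·K/W
L = ΔR × k = 3.553 × 0.04096 = 0.14553 m

0.1455 m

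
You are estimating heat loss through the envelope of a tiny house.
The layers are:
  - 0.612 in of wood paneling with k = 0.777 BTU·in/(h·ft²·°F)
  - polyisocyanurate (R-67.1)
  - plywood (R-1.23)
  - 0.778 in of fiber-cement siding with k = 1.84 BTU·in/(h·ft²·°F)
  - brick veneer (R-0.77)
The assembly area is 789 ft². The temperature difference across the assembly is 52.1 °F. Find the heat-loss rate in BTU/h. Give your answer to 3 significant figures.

0.612/0.777 = 0.7876
0.778/1.84 = 0.4228
R_total = 0.7876 + 67.1 + 1.23 + 0.4228 + 0.77 = 70.31 ft²·°F·h/BTU
Q = A·ΔT/R = 789 × 52.1 / 70.31 = 584.6 BTU/h

585 BTU/h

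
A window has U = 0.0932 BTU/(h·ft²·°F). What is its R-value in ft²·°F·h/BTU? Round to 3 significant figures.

10.7 ft²·°F·h/BTU

R = 1/U = 1/0.0932 = 10.73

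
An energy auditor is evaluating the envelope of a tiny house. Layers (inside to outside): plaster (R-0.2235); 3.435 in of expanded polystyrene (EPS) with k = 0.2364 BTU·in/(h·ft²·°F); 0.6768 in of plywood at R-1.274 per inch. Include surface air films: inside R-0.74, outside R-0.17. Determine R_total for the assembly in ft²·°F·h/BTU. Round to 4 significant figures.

3.435/0.2364 = 14.53
0.6768 × 1.274 = 0.86224
R_total = 0.74 + 0.2235 + 14.53 + 0.86224 + 0.17 = 16.526 ft²·°F·h/BTU

16.53 ft²·°F·h/BTU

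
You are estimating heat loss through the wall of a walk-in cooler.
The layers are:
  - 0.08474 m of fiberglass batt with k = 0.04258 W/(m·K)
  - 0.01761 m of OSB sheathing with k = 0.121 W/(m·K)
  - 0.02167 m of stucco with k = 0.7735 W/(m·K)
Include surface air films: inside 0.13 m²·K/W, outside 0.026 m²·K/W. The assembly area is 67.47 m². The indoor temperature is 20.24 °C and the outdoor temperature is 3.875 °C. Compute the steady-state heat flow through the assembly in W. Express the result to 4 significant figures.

0.08474/0.04258 = 1.9901
0.01761/0.121 = 0.14554
0.02167/0.7735 = 0.028016
R_total = 0.13 + 1.9901 + 0.14554 + 0.028016 + 0.026 = 2.3197 m²·K/W
Q = A·ΔT/R = 67.47 × (20.24 − 3.875) / 2.3197 = 475.99 W

476.0 W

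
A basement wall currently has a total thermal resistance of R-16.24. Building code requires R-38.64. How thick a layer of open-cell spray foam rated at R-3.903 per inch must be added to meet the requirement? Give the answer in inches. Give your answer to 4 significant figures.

ΔR = 38.64 − 16.24 = 22.4 ft²·°F·h/BTU
L = ΔR / (R/in) = 22.4/3.903 = 5.7392 in

5.739 in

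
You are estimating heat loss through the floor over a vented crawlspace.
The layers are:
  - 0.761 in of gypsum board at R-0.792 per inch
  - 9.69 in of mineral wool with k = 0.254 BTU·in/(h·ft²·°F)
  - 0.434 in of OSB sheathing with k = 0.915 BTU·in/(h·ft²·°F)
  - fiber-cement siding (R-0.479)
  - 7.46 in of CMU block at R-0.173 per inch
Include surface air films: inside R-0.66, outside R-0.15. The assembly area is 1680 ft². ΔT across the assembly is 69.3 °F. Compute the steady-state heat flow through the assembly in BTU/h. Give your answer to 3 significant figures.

0.761 × 0.792 = 0.6027
9.69/0.254 = 38.15
0.434/0.915 = 0.4743
7.46 × 0.173 = 1.291
R_total = 0.66 + 0.6027 + 38.15 + 0.4743 + 0.479 + 1.291 + 0.15 = 41.81 ft²·°F·h/BTU
Q = A·ΔT/R = 1680 × 69.3 / 41.81 = 2785 BTU/h

2780 BTU/h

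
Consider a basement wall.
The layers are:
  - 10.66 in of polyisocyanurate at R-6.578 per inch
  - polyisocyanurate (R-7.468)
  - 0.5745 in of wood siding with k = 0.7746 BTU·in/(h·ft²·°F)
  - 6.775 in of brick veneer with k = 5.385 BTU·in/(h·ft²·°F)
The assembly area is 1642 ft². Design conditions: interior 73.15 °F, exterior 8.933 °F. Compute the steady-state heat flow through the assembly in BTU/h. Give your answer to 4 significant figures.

10.66 × 6.578 = 70.121
0.5745/0.7746 = 0.74167
6.775/5.385 = 1.2581
R_total = 70.121 + 7.468 + 0.74167 + 1.2581 = 79.589 ft²·°F·h/BTU
Q = A·ΔT/R = 1642 × (73.15 − 8.933) / 79.589 = 1324.9 BTU/h

1325 BTU/h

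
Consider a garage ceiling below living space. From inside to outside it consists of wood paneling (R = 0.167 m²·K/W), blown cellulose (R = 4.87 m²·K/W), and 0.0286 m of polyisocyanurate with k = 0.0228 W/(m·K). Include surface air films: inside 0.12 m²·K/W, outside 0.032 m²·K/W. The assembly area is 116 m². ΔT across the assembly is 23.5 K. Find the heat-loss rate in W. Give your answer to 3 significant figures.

423 W

0.0286/0.0228 = 1.254
R_total = 0.12 + 0.167 + 4.87 + 1.254 + 0.032 = 6.443 m²·K/W
Q = A·ΔT/R = 116 × 23.5 / 6.443 = 423.1 W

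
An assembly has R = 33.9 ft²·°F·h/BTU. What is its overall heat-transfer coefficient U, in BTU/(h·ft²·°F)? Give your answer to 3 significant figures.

U = 1/R = 1/33.9 = 0.0295

0.0295 BTU/(h·ft²·°F)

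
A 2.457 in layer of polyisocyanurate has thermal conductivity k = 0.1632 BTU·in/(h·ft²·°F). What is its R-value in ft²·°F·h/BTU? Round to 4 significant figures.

R = L/k = 2.457/0.1632 = 15.055 ft²·°F·h/BTU

15.06 ft²·°F·h/BTU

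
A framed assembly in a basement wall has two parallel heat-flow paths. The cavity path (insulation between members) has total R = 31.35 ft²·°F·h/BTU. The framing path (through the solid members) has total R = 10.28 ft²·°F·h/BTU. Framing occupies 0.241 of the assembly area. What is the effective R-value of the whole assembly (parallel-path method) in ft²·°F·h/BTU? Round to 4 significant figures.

20.98 ft²·°F·h/BTU

U_eff = 0.759/31.35 + 0.241/10.28 = 0.024211 + 0.023444 = 0.047654
R_eff = 1/U_eff = 20.985 ft²·°F·h/BTU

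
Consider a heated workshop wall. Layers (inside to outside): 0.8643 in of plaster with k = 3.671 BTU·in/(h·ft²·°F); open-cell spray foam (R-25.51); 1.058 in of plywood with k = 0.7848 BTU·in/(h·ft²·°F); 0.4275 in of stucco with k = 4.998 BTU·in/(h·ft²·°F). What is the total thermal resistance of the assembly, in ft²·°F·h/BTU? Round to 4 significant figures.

0.8643/3.671 = 0.23544
1.058/0.7848 = 1.3481
0.4275/4.998 = 0.085534
R_total = 0.23544 + 25.51 + 1.3481 + 0.085534 = 27.179 ft²·°F·h/BTU

27.18 ft²·°F·h/BTU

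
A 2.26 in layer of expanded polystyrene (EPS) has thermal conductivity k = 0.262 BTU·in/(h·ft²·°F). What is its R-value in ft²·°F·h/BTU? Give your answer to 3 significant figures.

R = L/k = 2.26/0.262 = 8.626 ft²·°F·h/BTU

8.63 ft²·°F·h/BTU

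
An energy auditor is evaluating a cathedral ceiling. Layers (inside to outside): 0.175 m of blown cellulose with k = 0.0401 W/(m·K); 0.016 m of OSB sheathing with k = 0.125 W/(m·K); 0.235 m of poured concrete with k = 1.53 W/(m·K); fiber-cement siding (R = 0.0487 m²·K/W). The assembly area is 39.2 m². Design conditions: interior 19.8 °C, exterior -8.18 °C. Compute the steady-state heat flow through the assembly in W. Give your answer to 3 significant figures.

234 W

0.175/0.0401 = 4.364
0.016/0.125 = 0.128
0.235/1.53 = 0.1536
R_total = 4.364 + 0.128 + 0.1536 + 0.0487 = 4.694 m²·K/W
Q = A·ΔT/R = 39.2 × (19.8 − (-8.18)) / 4.694 = 233.6 W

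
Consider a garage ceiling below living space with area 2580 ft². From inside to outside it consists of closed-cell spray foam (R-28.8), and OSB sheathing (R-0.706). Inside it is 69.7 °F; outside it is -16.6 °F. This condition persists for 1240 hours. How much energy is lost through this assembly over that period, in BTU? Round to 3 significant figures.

9360000 BTU

R_total = 28.8 + 0.706 = 29.51 ft²·°F·h/BTU
Q = 2580 × (69.7 − (-16.6)) / 29.51 = 7546 BTU/h
E = 7546 × 1240 = 9357000 BTU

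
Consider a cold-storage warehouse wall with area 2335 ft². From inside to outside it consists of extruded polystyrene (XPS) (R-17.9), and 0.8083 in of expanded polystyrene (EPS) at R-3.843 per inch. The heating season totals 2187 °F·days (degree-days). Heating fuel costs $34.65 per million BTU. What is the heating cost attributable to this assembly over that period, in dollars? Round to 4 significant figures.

202.2 dollars

0.8083 × 3.843 = 3.1063
R_total = 17.9 + 3.1063 = 21.006 ft²·°F·h/BTU
E = A × HDD × 24 / R = 2335 × 2187 × 24 / 21.006 = 5834400 BTU
Cost = 5834400/10⁶ × 34.65 = $202.16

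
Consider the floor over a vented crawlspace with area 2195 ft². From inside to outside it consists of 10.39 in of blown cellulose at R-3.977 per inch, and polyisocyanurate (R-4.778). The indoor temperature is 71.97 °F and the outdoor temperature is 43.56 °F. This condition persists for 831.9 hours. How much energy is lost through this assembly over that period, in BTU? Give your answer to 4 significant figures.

1125000 BTU

10.39 × 3.977 = 41.321
R_total = 41.321 + 4.778 = 46.099 ft²·°F·h/BTU
Q = 2195 × (71.97 − 43.56) / 46.099 = 1352.7 BTU/h
E = 1352.7 × 831.9 = 1125300 BTU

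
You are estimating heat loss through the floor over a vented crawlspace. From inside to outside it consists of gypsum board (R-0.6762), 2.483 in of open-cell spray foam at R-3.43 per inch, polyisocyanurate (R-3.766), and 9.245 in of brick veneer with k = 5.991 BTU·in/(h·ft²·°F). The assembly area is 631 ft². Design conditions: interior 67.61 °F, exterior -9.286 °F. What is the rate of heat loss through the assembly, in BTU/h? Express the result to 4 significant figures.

3346 BTU/h

2.483 × 3.43 = 8.5167
9.245/5.991 = 1.5431
R_total = 0.6762 + 8.5167 + 3.766 + 1.5431 = 14.502 ft²·°F·h/BTU
Q = A·ΔT/R = 631 × (67.61 − (-9.286)) / 14.502 = 3345.8 BTU/h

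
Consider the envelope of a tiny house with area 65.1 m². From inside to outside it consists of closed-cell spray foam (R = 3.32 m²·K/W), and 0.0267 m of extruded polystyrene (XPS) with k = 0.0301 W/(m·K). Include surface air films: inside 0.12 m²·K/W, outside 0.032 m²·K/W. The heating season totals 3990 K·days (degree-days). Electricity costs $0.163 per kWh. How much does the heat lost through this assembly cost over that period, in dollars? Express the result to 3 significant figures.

0.0267/0.0301 = 0.887
R_total = 0.12 + 3.32 + 0.887 + 0.032 = 4.359 m²·K/W
E = A × HDD × 24 / R / 1000 = 65.1 × 3990 × 24 / 4.359 / 1000 = 1430 kWh
Cost = 1430 × 0.163 = $233.1

233 dollars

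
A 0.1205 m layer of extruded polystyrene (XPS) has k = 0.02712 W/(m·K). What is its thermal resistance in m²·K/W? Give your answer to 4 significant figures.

4.443 m²·K/W

R = L/k = 0.1205/0.02712 = 4.4432 m²·K/W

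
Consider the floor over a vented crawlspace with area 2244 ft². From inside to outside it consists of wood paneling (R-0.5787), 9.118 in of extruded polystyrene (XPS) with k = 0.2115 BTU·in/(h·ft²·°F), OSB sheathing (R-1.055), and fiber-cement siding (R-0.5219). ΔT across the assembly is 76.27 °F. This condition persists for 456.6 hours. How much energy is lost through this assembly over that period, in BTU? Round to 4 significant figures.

9.118/0.2115 = 43.111
R_total = 0.5787 + 43.111 + 1.055 + 0.5219 = 45.267 ft²·°F·h/BTU
Q = 2244 × 76.27 / 45.267 = 3780.9 BTU/h
E = 3780.9 × 456.6 = 1726400 BTU

1726000 BTU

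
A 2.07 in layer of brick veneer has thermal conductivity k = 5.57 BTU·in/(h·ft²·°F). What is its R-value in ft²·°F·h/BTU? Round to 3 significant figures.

0.372 ft²·°F·h/BTU

R = L/k = 2.07/5.57 = 0.3716 ft²·°F·h/BTU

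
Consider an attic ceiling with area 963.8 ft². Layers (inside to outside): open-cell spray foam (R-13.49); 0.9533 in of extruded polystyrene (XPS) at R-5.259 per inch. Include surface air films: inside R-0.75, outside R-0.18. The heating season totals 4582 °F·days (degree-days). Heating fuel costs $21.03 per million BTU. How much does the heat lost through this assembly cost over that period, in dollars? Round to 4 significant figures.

0.9533 × 5.259 = 5.0134
R_total = 0.75 + 13.49 + 5.0134 + 0.18 = 19.433 ft²·°F·h/BTU
E = A × HDD × 24 / R = 963.8 × 4582 × 24 / 19.433 = 5453900 BTU
Cost = 5453900/10⁶ × 21.03 = $114.69

114.7 dollars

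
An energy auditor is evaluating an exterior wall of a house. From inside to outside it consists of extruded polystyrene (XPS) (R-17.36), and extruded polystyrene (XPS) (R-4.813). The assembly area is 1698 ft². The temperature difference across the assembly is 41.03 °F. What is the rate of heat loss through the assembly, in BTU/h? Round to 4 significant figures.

R_total = 17.36 + 4.813 = 22.173 ft²·°F·h/BTU
Q = A·ΔT/R = 1698 × 41.03 / 22.173 = 3142.1 BTU/h

3142 BTU/h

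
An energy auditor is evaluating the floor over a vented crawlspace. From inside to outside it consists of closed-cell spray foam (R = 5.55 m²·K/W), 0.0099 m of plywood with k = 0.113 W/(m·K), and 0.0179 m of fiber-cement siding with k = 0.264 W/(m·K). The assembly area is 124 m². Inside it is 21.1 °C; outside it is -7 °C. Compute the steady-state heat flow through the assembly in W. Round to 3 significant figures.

611 W

0.0099/0.113 = 0.08761
0.0179/0.264 = 0.0678
R_total = 5.55 + 0.08761 + 0.0678 = 5.705 m²·K/W
Q = A·ΔT/R = 124 × (21.1 − (-7)) / 5.705 = 610.7 W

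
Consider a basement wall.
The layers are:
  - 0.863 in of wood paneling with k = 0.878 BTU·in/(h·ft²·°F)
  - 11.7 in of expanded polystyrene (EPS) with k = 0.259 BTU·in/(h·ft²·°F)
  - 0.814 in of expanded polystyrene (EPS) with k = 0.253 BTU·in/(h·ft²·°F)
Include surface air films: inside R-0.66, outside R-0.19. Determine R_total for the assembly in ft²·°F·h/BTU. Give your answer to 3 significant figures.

50.2 ft²·°F·h/BTU

0.863/0.878 = 0.9829
11.7/0.259 = 45.17
0.814/0.253 = 3.217
R_total = 0.66 + 0.9829 + 45.17 + 3.217 + 0.19 = 50.22 ft²·°F·h/BTU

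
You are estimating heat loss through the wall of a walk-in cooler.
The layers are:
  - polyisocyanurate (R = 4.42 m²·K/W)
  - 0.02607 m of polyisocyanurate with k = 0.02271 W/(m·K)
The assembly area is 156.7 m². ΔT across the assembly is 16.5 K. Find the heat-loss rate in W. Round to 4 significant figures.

0.02607/0.02271 = 1.148
R_total = 4.42 + 1.148 = 5.568 m²·K/W
Q = A·ΔT/R = 156.7 × 16.5 / 5.568 = 464.36 W

464.4 W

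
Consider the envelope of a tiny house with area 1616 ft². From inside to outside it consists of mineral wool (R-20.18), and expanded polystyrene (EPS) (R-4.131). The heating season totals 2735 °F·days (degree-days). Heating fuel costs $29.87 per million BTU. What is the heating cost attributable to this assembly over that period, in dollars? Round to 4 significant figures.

130.3 dollars

R_total = 20.18 + 4.131 = 24.311 ft²·°F·h/BTU
E = A × HDD × 24 / R = 1616 × 2735 × 24 / 24.311 = 4363200 BTU
Cost = 4363200/10⁶ × 29.87 = $130.33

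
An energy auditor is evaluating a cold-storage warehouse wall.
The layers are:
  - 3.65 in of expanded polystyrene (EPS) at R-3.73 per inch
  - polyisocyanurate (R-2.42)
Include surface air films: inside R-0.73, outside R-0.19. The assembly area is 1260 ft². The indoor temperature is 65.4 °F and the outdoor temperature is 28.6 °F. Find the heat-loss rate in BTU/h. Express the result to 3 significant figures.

3.65 × 3.73 = 13.61
R_total = 0.73 + 13.61 + 2.42 + 0.19 = 16.95 ft²·°F·h/BTU
Q = A·ΔT/R = 1260 × (65.4 − 28.6) / 16.95 = 2735 BTU/h

2730 BTU/h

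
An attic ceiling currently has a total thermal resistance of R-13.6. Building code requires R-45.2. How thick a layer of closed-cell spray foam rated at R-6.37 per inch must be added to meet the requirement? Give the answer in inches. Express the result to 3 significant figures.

4.96 in

ΔR = 45.2 − 13.6 = 31.6 ft²·°F·h/BTU
L = ΔR / (R/in) = 31.6/6.37 = 4.961 in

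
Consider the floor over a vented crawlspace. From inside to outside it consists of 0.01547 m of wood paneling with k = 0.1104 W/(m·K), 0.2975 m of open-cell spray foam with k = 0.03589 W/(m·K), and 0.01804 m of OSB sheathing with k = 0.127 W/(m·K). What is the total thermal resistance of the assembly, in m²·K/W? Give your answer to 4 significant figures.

8.571 m²·K/W

0.01547/0.1104 = 0.14013
0.2975/0.03589 = 8.2892
0.01804/0.127 = 0.14205
R_total = 0.14013 + 8.2892 + 0.14205 = 8.5714 m²·K/W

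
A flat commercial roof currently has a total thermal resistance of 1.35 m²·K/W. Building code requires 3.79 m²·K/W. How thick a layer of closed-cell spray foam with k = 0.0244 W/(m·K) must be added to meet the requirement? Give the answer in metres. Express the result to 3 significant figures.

0.0595 m

ΔR = 3.79 − 1.35 = 2.44 m²·K/W
L = ΔR × k = 2.44 × 0.0244 = 0.05954 m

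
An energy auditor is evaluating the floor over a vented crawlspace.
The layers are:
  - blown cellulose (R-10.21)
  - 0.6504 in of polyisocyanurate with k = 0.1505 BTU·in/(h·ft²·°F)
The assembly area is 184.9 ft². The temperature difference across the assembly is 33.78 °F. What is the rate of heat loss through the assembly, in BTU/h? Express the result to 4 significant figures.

429.8 BTU/h

0.6504/0.1505 = 4.3216
R_total = 10.21 + 4.3216 = 14.532 ft²·°F·h/BTU
Q = A·ΔT/R = 184.9 × 33.78 / 14.532 = 429.82 BTU/h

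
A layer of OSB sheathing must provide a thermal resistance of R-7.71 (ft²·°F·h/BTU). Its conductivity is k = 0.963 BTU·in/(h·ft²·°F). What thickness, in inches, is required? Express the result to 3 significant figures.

7.42 in

L = R × k = 7.71 × 0.963 = 7.425 in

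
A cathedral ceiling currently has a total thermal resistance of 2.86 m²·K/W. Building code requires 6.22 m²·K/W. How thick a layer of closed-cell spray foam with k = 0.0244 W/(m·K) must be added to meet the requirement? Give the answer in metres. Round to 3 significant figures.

0.0820 m

ΔR = 6.22 − 2.86 = 3.36 m²·K/W
L = ΔR × k = 3.36 × 0.0244 = 0.08198 m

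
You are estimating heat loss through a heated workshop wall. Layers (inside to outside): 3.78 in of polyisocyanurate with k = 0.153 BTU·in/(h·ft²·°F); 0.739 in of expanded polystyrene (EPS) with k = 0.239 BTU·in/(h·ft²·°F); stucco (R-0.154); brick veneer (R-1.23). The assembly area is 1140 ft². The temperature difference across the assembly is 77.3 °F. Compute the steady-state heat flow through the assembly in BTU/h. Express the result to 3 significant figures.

3020 BTU/h

3.78/0.153 = 24.71
0.739/0.239 = 3.092
R_total = 24.71 + 3.092 + 0.154 + 1.23 = 29.18 ft²·°F·h/BTU
Q = A·ΔT/R = 1140 × 77.3 / 29.18 = 3020 BTU/h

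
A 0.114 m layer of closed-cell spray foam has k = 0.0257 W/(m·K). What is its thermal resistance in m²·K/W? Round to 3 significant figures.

4.44 m²·K/W

R = L/k = 0.114/0.0257 = 4.436 m²·K/W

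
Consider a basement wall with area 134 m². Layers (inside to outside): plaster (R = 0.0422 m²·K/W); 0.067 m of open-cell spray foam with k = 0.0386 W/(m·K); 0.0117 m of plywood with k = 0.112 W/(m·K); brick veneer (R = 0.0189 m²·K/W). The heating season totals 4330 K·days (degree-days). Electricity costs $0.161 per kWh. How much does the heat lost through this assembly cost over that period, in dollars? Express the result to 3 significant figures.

0.067/0.0386 = 1.736
0.0117/0.112 = 0.1045
R_total = 0.0422 + 1.736 + 0.1045 + 0.0189 = 1.901 m²·K/W
E = A × HDD × 24 / R / 1000 = 134 × 4330 × 24 / 1.901 / 1000 = 7324 kWh
Cost = 7324 × 0.161 = $1179

1180 dollars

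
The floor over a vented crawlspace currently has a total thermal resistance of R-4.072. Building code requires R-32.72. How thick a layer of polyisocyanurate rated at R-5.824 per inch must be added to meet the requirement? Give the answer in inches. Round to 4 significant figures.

ΔR = 32.72 − 4.072 = 28.648 ft²·°F·h/BTU
L = ΔR / (R/in) = 28.648/5.824 = 4.919 in

4.919 in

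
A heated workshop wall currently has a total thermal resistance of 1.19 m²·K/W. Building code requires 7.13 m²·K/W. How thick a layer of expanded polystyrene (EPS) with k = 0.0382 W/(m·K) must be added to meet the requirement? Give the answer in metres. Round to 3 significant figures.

0.227 m

ΔR = 7.13 − 1.19 = 5.94 m²·K/W
L = ΔR × k = 5.94 × 0.0382 = 0.2269 m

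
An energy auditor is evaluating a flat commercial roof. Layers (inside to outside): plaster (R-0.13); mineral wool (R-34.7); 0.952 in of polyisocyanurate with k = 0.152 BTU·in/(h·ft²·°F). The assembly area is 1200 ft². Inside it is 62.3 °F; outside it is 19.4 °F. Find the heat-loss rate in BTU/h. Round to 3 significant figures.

0.952/0.152 = 6.263
R_total = 0.13 + 34.7 + 6.263 = 41.09 ft²·°F·h/BTU
Q = A·ΔT/R = 1200 × (62.3 − 19.4) / 41.09 = 1253 BTU/h

1250 BTU/h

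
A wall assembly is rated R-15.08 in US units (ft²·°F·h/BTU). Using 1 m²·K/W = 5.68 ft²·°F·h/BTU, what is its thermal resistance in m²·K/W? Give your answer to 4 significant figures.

R_SI = 15.08/5.68 = 2.6549

2.655 m²·K/W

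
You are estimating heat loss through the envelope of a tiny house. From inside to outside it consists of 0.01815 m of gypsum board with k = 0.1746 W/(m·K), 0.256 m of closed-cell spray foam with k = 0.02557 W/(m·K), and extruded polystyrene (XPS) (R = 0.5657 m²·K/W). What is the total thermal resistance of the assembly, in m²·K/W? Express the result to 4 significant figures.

10.68 m²·K/W

0.01815/0.1746 = 0.10395
0.256/0.02557 = 10.012
R_total = 0.10395 + 10.012 + 0.5657 = 10.681 m²·K/W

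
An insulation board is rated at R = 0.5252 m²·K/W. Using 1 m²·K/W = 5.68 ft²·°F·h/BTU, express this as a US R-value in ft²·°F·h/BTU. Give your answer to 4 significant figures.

R_US = 0.5252 × 5.68 = 2.9831

2.983 ft²·°F·h/BTU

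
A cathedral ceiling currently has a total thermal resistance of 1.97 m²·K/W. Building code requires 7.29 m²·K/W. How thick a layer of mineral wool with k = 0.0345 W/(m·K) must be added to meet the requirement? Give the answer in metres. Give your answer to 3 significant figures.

0.184 m

ΔR = 7.29 − 1.97 = 5.32 m²·K/W
L = ΔR × k = 5.32 × 0.0345 = 0.1835 m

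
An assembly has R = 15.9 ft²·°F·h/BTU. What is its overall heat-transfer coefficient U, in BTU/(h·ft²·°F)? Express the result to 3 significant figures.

U = 1/R = 1/15.9 = 0.06289

0.0629 BTU/(h·ft²·°F)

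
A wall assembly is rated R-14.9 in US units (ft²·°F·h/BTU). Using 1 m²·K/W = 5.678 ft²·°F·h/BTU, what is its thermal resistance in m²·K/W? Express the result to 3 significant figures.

R_SI = 14.9/5.678 = 2.624

2.62 m²·K/W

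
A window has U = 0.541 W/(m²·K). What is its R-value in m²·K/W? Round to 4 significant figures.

1.848 m²·K/W

R = 1/U = 1/0.541 = 1.8484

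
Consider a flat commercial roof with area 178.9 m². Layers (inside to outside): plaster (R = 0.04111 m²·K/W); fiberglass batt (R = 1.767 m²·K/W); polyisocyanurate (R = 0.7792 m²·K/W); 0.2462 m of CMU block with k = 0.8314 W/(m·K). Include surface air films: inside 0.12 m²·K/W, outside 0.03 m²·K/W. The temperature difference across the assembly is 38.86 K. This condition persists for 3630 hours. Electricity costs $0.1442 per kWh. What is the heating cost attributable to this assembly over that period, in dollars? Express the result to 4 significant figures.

0.2462/0.8314 = 0.29613
R_total = 0.12 + 0.04111 + 1.767 + 0.7792 + 0.29613 + 0.03 = 3.0334 m²·K/W
Q = 178.9 × 38.86 / 3.0334 = 2291.8 W
E = 2291.8 W × 3630 h / 1000 = 8319.3 kWh
Cost = 8319.3 × 0.1442 = $1199.6

1200 dollars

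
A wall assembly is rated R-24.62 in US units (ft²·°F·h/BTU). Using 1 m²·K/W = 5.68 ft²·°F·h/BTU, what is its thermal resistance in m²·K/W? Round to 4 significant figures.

4.335 m²·K/W

R_SI = 24.62/5.68 = 4.3345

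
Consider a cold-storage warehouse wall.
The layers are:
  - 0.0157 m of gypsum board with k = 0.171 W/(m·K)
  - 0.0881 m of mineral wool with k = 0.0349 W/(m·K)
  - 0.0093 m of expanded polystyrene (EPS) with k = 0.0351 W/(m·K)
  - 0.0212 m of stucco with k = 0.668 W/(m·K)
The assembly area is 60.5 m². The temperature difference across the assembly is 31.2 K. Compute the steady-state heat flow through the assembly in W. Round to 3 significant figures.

648 W

0.0157/0.171 = 0.09181
0.0881/0.0349 = 2.524
0.0093/0.0351 = 0.265
0.0212/0.668 = 0.03174
R_total = 0.09181 + 2.524 + 0.265 + 0.03174 = 2.913 m²·K/W
Q = A·ΔT/R = 60.5 × 31.2 / 2.913 = 648 W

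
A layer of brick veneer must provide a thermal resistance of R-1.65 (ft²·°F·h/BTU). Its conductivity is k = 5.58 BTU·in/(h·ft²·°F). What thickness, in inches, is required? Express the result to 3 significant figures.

L = R × k = 1.65 × 5.58 = 9.207 in

9.21 in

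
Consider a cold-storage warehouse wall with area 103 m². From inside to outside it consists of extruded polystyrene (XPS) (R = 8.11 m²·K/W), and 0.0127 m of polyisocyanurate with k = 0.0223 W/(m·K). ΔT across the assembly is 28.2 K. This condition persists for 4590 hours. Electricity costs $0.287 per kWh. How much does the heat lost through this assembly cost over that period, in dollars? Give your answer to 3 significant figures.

441 dollars

0.0127/0.0223 = 0.5695
R_total = 8.11 + 0.5695 = 8.68 m²·K/W
Q = 103 × 28.2 / 8.68 = 334.7 W
E = 334.7 W × 4590 h / 1000 = 1536 kWh
Cost = 1536 × 0.287 = $440.8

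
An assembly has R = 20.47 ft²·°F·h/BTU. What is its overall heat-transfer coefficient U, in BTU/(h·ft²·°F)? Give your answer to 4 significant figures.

U = 1/R = 1/20.47 = 0.048852

0.04885 BTU/(h·ft²·°F)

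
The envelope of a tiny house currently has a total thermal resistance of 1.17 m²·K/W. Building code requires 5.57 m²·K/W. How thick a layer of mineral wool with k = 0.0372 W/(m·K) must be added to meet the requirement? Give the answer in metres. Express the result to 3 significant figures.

0.164 m

ΔR = 5.57 − 1.17 = 4.4 m²·K/W
L = ΔR × k = 4.4 × 0.0372 = 0.1637 m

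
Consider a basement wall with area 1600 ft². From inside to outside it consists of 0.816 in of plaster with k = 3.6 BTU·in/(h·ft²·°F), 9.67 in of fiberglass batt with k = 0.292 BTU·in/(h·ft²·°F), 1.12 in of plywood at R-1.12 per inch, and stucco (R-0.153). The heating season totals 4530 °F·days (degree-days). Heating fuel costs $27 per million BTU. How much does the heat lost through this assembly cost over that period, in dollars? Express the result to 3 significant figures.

0.816/3.6 = 0.2267
9.67/0.292 = 33.12
1.12 × 1.12 = 1.254
R_total = 0.2267 + 33.12 + 1.254 + 0.153 = 34.75 ft²·°F·h/BTU
E = A × HDD × 24 / R = 1600 × 4530 × 24 / 34.75 = 5006000 BTU
Cost = 5006000/10⁶ × 27 = $135.2

135 dollars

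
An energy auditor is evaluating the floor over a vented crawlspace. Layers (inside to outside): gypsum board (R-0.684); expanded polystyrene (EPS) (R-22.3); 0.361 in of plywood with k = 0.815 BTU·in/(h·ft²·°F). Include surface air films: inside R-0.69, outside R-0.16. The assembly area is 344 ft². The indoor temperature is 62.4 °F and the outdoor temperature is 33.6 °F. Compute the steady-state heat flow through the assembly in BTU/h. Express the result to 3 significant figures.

408 BTU/h

0.361/0.815 = 0.4429
R_total = 0.69 + 0.684 + 22.3 + 0.4429 + 0.16 = 24.28 ft²·°F·h/BTU
Q = A·ΔT/R = 344 × (62.4 − 33.6) / 24.28 = 408.1 BTU/h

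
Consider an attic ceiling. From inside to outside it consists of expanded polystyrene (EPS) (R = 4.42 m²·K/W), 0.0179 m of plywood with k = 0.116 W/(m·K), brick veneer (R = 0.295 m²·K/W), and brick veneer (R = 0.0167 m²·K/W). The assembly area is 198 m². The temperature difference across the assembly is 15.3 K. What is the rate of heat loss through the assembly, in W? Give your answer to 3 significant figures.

620 W

0.0179/0.116 = 0.1543
R_total = 4.42 + 0.1543 + 0.295 + 0.0167 = 4.886 m²·K/W
Q = A·ΔT/R = 198 × 15.3 / 4.886 = 620 W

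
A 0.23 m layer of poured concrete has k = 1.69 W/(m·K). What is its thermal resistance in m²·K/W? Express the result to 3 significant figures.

R = L/k = 0.23/1.69 = 0.1361 m²·K/W

0.136 m²·K/W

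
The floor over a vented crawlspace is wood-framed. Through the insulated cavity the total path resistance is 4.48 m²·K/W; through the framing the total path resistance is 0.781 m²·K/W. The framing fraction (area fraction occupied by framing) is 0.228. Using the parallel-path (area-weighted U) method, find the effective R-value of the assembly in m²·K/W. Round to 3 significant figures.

2.15 m²·K/W

U_eff = 0.772/4.48 + 0.228/0.781 = 0.1723 + 0.2919 = 0.4643
R_eff = 1/U_eff = 2.154 m²·K/W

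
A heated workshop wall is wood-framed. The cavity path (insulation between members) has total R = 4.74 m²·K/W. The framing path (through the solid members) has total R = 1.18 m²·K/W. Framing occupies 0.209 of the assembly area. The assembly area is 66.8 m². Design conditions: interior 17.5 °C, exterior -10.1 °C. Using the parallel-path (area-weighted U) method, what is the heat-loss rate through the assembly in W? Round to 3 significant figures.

634 W

U_eff = 0.791/4.74 + 0.209/1.18 = 0.1669 + 0.1771 = 0.344
R_eff = 1/U_eff = 2.907 m²·K/W
Q = 66.8 × (17.5 − (-10.1)) / 2.907 = 634.2 W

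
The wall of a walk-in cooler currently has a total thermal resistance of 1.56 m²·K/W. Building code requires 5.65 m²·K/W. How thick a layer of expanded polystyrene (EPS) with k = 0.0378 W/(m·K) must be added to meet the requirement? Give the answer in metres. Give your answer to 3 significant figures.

0.155 m

ΔR = 5.65 − 1.56 = 4.09 m²·K/W
L = ΔR × k = 4.09 × 0.0378 = 0.1546 m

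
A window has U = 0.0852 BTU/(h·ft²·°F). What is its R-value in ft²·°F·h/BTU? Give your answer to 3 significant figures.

11.7 ft²·°F·h/BTU

R = 1/U = 1/0.0852 = 11.74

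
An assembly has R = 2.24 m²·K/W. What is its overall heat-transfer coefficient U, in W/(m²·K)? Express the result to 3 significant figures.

0.446 W/(m²·K)

U = 1/R = 1/2.24 = 0.4464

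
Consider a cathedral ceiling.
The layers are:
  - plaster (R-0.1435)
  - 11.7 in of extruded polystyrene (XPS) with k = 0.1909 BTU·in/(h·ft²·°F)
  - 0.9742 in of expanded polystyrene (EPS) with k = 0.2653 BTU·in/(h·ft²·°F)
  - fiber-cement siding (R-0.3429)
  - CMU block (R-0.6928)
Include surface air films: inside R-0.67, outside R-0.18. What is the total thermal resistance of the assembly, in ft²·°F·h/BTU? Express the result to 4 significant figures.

66.99 ft²·°F·h/BTU

11.7/0.1909 = 61.289
0.9742/0.2653 = 3.6721
R_total = 0.67 + 0.1435 + 61.289 + 3.6721 + 0.3429 + 0.6928 + 0.18 = 66.99 ft²·°F·h/BTU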